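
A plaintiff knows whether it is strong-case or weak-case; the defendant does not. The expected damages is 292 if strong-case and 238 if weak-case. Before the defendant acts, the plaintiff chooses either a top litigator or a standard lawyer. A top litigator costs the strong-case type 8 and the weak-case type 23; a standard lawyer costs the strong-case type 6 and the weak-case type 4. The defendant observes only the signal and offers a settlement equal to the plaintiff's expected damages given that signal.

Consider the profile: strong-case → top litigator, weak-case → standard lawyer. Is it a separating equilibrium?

No

Under separation the defendant infers type exactly: top litigator → strong-case (pays 292), standard lawyer → weak-case (pays 238).
Strong-case: top litigator gives 292 − 8 = 284; standard lawyer gives 238 − 6 = 232. No deviation. ✓
Weak-case: standard lawyer gives 238 − 4 = 234; top litigator gives 292 − 23 = 269. Would deviate. ✗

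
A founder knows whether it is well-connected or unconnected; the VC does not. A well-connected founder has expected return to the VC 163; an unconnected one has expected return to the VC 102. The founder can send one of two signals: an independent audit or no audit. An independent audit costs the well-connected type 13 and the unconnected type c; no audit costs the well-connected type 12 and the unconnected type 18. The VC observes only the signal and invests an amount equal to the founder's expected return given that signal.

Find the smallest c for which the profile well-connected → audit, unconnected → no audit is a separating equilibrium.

79

Under separation: audit → well-connected (pays 163); no audit → unconnected (pays 102).
Well-connected: 163 − 13 = 150 ≥ 102 − 12 = 90. Holds regardless of c. ✓
Unconnected: 102 − 18 ≥ 163 − c, so c ≥ 163 − 84 = 79.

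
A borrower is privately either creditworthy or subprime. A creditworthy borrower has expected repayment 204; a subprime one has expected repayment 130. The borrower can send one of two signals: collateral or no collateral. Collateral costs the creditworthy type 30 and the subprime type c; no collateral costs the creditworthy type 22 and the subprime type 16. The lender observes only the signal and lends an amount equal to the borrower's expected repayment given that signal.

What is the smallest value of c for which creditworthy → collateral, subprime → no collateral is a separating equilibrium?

Under separation: collateral → creditworthy (pays 204); no collateral → subprime (pays 130).
Creditworthy: 204 − 30 = 174 ≥ 130 − 22 = 108. Holds regardless of c. ✓
Subprime: 130 − 16 ≥ 204 − c, so c ≥ 204 − 114 = 90.

90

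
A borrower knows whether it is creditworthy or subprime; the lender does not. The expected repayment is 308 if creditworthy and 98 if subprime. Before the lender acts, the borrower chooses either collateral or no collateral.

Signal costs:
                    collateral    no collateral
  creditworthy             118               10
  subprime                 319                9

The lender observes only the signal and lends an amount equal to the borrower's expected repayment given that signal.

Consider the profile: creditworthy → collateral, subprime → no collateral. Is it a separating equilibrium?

Yes

If types separate, collateral earns payment 308 and no collateral earns 98.
Creditworthy: collateral gives 308 − 118 = 190; no collateral gives 98 − 10 = 88. No deviation. ✓
Subprime: no collateral gives 98 − 9 = 89; collateral gives 308 − 319 = -11. No deviation. ✓
Both incentive constraints hold.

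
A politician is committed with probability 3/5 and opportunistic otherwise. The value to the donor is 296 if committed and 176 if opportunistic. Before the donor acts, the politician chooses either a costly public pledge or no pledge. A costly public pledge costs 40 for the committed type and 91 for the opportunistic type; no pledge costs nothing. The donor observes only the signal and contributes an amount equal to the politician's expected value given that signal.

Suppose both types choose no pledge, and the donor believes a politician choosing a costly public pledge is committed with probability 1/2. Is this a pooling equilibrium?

Yes

On the equilibrium path (no pledge) the donor holds the prior 3/5 and pays 3/5·296 + 2/5·176 = 248. Off-path (pledge) belief 1/2 gives 1/2·296 + 1/2·176 = 236.
Committed: no pledge gives 248 − 0 = 248; pledge gives 236 − 40 = 196. Stays. ✓
Opportunistic: no pledge gives 248 − 0 = 248; pledge gives 236 − 91 = 145. Stays. ✓
Beliefs are Bayes-consistent on-path and both types best-respond.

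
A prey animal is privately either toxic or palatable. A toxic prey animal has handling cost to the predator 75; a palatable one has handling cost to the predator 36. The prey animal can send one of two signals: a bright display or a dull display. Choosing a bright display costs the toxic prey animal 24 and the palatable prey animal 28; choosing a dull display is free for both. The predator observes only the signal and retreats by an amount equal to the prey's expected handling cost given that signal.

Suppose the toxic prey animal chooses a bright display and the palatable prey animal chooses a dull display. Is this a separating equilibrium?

If types separate, bright display earns payment 75 and dull display earns 36.
Toxic: bright display gives 75 − 24 = 51; dull display gives 36 − 0 = 36. No deviation. ✓
Palatable: dull display gives 36 − 0 = 36; bright display gives 75 − 28 = 47. Would deviate. ✗

No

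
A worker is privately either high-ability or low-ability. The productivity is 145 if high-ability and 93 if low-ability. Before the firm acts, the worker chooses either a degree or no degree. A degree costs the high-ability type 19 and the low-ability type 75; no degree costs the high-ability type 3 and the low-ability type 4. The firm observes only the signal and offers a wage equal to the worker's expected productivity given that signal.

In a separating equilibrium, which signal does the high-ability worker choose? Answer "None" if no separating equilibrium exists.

degree

Try high-ability → degree, low-ability → no degree:
  If types separate, degree earns payment 145 and no degree earns 93.
  High-ability: degree gives 145 − 19 = 126; no degree gives 93 − 3 = 90. No deviation. ✓
  Low-ability: no degree gives 93 − 4 = 89; degree gives 145 − 75 = 70. No deviation. ✓
Both hold — the high-ability type sends degree.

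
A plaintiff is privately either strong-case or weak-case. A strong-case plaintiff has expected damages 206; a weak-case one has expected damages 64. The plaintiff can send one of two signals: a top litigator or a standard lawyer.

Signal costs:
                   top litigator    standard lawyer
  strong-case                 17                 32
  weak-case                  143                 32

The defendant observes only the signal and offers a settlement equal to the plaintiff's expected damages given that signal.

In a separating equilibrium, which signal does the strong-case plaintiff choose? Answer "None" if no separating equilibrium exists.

Try strong-case → top litigator, weak-case → standard lawyer:
  If types separate, top litigator earns payment 206 and standard lawyer earns 64.
  Strong-case: top litigator gives 206 − 17 = 189; standard lawyer gives 64 − 32 = 32. No deviation. ✓
  Weak-case: standard lawyer gives 64 − 32 = 32; top litigator gives 206 − 143 = 63. Would deviate. ✗
Try strong-case → standard lawyer, weak-case → top litigator:
  If types separate, standard lawyer earns payment 206 and top litigator earns 64.
  Strong-case: standard lawyer gives 206 − 32 = 174; top litigator gives 64 − 17 = 47. No deviation. ✓
  Weak-case: top litigator gives 64 − 143 = -79; standard lawyer gives 206 − 32 = 174. Would deviate. ✗
Neither assignment is incentive-compatible.

None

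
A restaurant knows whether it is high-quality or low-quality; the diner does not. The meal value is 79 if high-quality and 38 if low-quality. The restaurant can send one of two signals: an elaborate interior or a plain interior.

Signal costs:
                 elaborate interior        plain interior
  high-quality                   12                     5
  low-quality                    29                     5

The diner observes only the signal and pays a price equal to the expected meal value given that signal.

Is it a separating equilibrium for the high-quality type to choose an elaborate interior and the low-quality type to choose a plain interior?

No

Under separation the diner infers type exactly: elaborate interior → high-quality (pays 79), plain interior → low-quality (pays 38).
High-quality: elaborate interior gives 79 − 12 = 67; plain interior gives 38 − 5 = 33. No deviation. ✓
Low-quality: plain interior gives 38 − 5 = 33; elaborate interior gives 79 − 29 = 50. Would deviate. ✗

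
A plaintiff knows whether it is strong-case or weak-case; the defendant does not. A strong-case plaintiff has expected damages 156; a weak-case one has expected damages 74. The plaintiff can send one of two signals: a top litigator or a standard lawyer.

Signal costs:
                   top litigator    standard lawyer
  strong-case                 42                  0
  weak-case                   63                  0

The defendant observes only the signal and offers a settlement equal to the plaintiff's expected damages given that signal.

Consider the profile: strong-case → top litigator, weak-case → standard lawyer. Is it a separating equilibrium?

No

If types separate, top litigator earns payment 156 and standard lawyer earns 74.
Strong-case: top litigator gives 156 − 42 = 114; standard lawyer gives 74 − 0 = 74. No deviation. ✓
Weak-case: standard lawyer gives 74 − 0 = 74; top litigator gives 156 − 63 = 93. Would deviate. ✗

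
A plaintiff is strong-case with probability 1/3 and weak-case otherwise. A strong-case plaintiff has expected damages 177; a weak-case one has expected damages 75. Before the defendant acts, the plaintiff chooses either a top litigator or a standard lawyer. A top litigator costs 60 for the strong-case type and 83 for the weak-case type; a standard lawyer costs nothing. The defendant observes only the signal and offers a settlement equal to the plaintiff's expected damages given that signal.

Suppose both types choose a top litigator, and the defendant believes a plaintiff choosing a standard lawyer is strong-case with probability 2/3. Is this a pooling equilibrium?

No

At the pooled signal (top litigator) the defendant holds the prior 1/3 and pays 1/3·177 + 2/3·75 = 109. Off-path (standard lawyer) belief 2/3 gives 2/3·177 + 1/3·75 = 143.
Strong-case: top litigator gives 109 − 60 = 49; standard lawyer gives 143 − 0 = 143. Deviates. ✗
Weak-case: top litigator gives 109 − 83 = 26; standard lawyer gives 143 − 0 = 143. Deviates. ✗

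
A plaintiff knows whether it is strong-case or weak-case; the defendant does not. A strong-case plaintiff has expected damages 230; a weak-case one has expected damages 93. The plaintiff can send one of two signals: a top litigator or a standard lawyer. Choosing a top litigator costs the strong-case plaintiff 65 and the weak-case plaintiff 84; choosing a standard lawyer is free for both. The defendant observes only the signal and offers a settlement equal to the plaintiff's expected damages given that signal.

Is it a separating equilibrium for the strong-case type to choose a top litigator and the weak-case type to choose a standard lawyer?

No

If types separate, top litigator earns payment 230 and standard lawyer earns 93.
Strong-case: top litigator gives 230 − 65 = 165; standard lawyer gives 93 − 0 = 93. No deviation. ✓
Weak-case: standard lawyer gives 93 − 0 = 93; top litigator gives 230 − 84 = 146. Would deviate. ✗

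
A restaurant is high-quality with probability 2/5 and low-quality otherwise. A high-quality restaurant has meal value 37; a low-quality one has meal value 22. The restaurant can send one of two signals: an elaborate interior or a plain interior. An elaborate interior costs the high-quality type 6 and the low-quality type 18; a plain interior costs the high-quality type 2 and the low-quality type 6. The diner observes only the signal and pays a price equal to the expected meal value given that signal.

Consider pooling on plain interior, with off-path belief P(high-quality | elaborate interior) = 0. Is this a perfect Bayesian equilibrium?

On the equilibrium path (plain interior) the diner holds the prior 2/5 and pays 2/5·37 + 3/5·22 = 28. Off-path (elaborate interior) belief 0 gives 0·37 + 1·22 = 22.
High-quality: plain interior gives 28 − 2 = 26; elaborate interior gives 22 − 6 = 16. Stays. ✓
Low-quality: plain interior gives 28 − 6 = 22; elaborate interior gives 22 − 18 = 4. Stays. ✓
Beliefs are Bayes-consistent on-path and both types best-respond.

Yes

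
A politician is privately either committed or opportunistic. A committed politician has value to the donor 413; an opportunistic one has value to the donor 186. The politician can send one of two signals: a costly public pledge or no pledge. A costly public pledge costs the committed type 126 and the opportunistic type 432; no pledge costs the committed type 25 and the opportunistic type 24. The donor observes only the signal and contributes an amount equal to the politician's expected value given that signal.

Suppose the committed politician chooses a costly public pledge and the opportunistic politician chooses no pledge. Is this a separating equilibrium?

Under separation the donor infers type exactly: pledge → committed (pays 413), no pledge → opportunistic (pays 186).
Committed: pledge gives 413 − 126 = 287; no pledge gives 186 − 25 = 161. No deviation. ✓
Opportunistic: no pledge gives 186 − 24 = 162; pledge gives 413 − 432 = -19. No deviation. ✓
Neither type gains from mimicking the other.

Yes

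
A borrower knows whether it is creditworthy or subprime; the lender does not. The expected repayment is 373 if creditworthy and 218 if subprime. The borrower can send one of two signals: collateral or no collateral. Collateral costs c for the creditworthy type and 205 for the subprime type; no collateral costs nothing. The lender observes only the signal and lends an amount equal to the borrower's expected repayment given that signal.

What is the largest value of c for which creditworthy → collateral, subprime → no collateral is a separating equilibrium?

155

Under separation: collateral → creditworthy (pays 373); no collateral → subprime (pays 218).
Subprime: 218 − 0 = 218 ≥ 373 − 205 = 168. Holds regardless of c. ✓
Creditworthy: 373 − c ≥ 218 − 0, so c ≤ 373 − 218 = 155.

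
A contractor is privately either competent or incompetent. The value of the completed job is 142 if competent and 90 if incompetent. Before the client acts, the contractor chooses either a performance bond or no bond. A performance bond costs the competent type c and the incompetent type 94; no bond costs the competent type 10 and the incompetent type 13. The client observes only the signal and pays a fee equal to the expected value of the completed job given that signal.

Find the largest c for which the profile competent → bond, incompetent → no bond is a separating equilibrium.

62

Under separation: bond → competent (pays 142); no bond → incompetent (pays 90).
Incompetent: 90 − 13 = 77 ≥ 142 − 94 = 48. Holds regardless of c. ✓
Competent: 142 − c ≥ 90 − 10, so c ≤ 142 − 80 = 62.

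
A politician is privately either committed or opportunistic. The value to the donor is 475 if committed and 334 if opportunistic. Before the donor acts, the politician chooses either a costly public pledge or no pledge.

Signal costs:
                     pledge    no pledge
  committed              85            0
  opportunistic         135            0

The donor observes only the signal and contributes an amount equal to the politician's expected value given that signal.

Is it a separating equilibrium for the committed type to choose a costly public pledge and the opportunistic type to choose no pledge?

Under separation the donor infers type exactly: pledge → committed (pays 475), no pledge → opportunistic (pays 334).
Committed: pledge gives 475 − 85 = 390; no pledge gives 334 − 0 = 334. No deviation. ✓
Opportunistic: no pledge gives 334 − 0 = 334; pledge gives 475 − 135 = 340. Would deviate. ✗

No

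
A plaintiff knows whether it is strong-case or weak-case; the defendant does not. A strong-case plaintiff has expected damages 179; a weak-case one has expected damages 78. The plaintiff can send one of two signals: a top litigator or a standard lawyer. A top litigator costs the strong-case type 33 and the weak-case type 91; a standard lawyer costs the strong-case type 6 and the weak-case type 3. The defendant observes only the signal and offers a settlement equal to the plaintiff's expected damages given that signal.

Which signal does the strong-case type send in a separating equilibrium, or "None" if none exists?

Try strong-case → top litigator, weak-case → standard lawyer:
  If types separate, top litigator earns payment 179 and standard lawyer earns 78.
  Strong-case: top litigator gives 179 − 33 = 146; standard lawyer gives 78 − 6 = 72. No deviation. ✓
  Weak-case: standard lawyer gives 78 − 3 = 75; top litigator gives 179 − 91 = 88. Would deviate. ✗
Try strong-case → standard lawyer, weak-case → top litigator:
  If types separate, standard lawyer earns payment 179 and top litigator earns 78.
  Strong-case: standard lawyer gives 179 − 6 = 173; top litigator gives 78 − 33 = 45. No deviation. ✓
  Weak-case: top litigator gives 78 − 91 = -13; standard lawyer gives 179 − 3 = 176. Would deviate. ✗
Neither assignment is incentive-compatible.

None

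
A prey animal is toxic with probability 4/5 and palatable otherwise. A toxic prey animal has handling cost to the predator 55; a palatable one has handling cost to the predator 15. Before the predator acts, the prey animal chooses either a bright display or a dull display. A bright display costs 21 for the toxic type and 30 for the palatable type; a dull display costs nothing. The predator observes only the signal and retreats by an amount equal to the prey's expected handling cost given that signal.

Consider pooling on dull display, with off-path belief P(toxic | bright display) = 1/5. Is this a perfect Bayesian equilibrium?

At the pooled signal (dull display) the predator holds the prior 4/5 and pays 4/5·55 + 1/5·15 = 47. Off-path (bright display) belief 1/5 gives 1/5·55 + 4/5·15 = 23.
Toxic: dull display gives 47 − 0 = 47; bright display gives 23 − 21 = 2. Stays. ✓
Palatable: dull display gives 47 − 0 = 47; bright display gives 23 − 30 = -7. Stays. ✓

Yes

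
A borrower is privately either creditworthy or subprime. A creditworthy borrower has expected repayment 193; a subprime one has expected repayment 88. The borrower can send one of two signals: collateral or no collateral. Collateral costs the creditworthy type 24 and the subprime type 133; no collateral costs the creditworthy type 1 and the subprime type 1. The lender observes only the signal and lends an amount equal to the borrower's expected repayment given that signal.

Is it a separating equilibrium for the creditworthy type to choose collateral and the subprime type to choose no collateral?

Yes

Under separation the lender infers type exactly: collateral → creditworthy (pays 193), no collateral → subprime (pays 88).
Creditworthy: collateral gives 193 − 24 = 169; no collateral gives 88 − 1 = 87. No deviation. ✓
Subprime: no collateral gives 88 − 1 = 87; collateral gives 193 − 133 = 60. No deviation. ✓
Both incentive constraints hold.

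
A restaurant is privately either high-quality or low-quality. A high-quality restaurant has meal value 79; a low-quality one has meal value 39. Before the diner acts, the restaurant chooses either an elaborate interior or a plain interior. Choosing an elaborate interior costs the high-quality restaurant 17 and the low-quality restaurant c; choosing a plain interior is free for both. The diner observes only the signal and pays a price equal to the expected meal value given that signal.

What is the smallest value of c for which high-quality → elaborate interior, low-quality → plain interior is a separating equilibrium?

Under separation: elaborate interior → high-quality (pays 79); plain interior → low-quality (pays 39).
High-quality: 79 − 17 = 62 ≥ 39 − 0 = 39. Holds regardless of c. ✓
Low-quality: 39 − 0 ≥ 79 − c, so c ≥ 79 − 39 = 40.

40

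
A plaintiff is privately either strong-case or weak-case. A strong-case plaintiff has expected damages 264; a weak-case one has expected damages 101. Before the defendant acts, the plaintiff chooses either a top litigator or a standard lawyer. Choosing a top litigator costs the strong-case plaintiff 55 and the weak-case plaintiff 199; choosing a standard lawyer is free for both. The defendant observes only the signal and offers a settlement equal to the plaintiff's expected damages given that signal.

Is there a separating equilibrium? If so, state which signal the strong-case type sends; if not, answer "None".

Try strong-case → top litigator, weak-case → standard lawyer:
  If types separate, top litigator earns payment 264 and standard lawyer earns 101.
  Strong-case: top litigator gives 264 − 55 = 209; standard lawyer gives 101 − 0 = 101. No deviation. ✓
  Weak-case: standard lawyer gives 101 − 0 = 101; top litigator gives 264 − 199 = 65. No deviation. ✓
Both hold — the strong-case type sends top litigator.

top litigator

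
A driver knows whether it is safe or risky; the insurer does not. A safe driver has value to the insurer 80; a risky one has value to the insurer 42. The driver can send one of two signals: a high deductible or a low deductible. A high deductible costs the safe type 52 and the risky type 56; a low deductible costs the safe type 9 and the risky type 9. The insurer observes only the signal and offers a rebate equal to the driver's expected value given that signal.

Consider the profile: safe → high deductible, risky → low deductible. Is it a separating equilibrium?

If types separate, high deductible earns payment 80 and low deductible earns 42.
Safe: high deductible gives 80 − 52 = 28; low deductible gives 42 − 9 = 33. Would deviate. ✗
Risky: low deductible gives 42 − 9 = 33; high deductible gives 80 − 56 = 24. No deviation. ✓

No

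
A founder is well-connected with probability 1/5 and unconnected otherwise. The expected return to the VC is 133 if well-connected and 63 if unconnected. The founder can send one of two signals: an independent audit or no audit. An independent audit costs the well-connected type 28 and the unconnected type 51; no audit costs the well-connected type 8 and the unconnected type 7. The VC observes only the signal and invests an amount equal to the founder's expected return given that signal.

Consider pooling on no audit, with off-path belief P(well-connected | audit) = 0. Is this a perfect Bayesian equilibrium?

Yes

On the equilibrium path (no audit) the VC holds the prior 1/5 and pays 1/5·133 + 4/5·63 = 77. Off-path (audit) belief 0 gives 0·133 + 1·63 = 63.
Well-connected: no audit gives 77 − 8 = 69; audit gives 63 − 28 = 35. Stays. ✓
Unconnected: no audit gives 77 − 7 = 70; audit gives 63 − 51 = 12. Stays. ✓
Beliefs are Bayes-consistent on-path and both types best-respond.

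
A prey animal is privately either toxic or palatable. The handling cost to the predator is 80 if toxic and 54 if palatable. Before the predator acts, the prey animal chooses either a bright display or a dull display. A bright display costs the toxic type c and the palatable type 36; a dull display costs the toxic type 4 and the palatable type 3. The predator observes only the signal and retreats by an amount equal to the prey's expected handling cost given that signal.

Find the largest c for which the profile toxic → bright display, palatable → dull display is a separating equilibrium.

30

Under separation: bright display → toxic (pays 80); dull display → palatable (pays 54).
Palatable: 54 − 3 = 51 ≥ 80 − 36 = 44. Holds regardless of c. ✓
Toxic: 80 − c ≥ 54 − 4, so c ≤ 80 − 50 = 30.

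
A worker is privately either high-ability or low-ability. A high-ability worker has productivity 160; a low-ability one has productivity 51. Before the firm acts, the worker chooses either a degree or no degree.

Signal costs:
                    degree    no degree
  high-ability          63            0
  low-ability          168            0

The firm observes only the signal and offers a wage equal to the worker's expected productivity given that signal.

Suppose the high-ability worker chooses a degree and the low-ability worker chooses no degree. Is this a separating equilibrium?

Yes

If types separate, degree earns payment 160 and no degree earns 51.
High-ability: degree gives 160 − 63 = 97; no degree gives 51 − 0 = 51. No deviation. ✓
Low-ability: no degree gives 51 − 0 = 51; degree gives 160 − 168 = -8. No deviation. ✓
Both incentive constraints hold.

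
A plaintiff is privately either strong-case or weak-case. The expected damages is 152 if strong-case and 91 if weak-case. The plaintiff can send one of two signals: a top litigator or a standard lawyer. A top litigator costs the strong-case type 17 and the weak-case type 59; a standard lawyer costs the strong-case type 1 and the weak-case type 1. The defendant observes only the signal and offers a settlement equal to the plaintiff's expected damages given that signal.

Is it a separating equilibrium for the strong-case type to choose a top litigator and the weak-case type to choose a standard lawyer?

If types separate, top litigator earns payment 152 and standard lawyer earns 91.
Strong-case: top litigator gives 152 − 17 = 135; standard lawyer gives 91 − 1 = 90. No deviation. ✓
Weak-case: standard lawyer gives 91 − 1 = 90; top litigator gives 152 − 59 = 93. Would deviate. ✗

No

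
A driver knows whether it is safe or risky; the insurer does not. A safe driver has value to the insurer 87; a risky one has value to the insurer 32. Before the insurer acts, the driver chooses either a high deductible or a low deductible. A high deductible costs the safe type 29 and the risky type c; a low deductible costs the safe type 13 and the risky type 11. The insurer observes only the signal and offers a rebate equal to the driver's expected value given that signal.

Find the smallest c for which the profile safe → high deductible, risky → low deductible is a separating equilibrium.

66

Under separation: high deductible → safe (pays 87); low deductible → risky (pays 32).
Safe: 87 − 29 = 58 ≥ 32 − 13 = 19. Holds regardless of c. ✓
Risky: 32 − 11 ≥ 87 − c, so c ≥ 87 − 21 = 66.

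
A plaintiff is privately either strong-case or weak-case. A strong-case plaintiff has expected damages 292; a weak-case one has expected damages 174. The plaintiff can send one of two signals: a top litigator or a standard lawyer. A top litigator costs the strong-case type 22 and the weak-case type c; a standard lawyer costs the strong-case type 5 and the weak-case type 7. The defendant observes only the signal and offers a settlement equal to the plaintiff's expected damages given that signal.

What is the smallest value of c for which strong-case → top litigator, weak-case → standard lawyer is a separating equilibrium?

125

Under separation: top litigator → strong-case (pays 292); standard lawyer → weak-case (pays 174).
Strong-case: 292 − 22 = 270 ≥ 174 − 5 = 169. Holds regardless of c. ✓
Weak-case: 174 − 7 ≥ 292 − c, so c ≥ 292 − 167 = 125.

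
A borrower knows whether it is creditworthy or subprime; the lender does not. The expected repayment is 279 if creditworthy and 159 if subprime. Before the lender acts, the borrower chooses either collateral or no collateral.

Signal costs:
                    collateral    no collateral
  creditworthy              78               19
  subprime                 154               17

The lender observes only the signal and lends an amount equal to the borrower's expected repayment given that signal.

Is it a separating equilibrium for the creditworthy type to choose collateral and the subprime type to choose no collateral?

If types separate, collateral earns payment 279 and no collateral earns 159.
Creditworthy: collateral gives 279 − 78 = 201; no collateral gives 159 − 19 = 140. No deviation. ✓
Subprime: no collateral gives 159 − 17 = 142; collateral gives 279 − 154 = 125. No deviation. ✓
Neither type gains from mimicking the other.

Yes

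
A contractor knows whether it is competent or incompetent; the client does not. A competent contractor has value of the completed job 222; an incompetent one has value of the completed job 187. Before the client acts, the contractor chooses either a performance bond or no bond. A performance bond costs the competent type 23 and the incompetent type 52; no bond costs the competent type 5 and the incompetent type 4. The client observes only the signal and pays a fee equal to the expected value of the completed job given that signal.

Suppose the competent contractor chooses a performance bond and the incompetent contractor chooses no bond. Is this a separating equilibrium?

Yes

Under separation the client infers type exactly: bond → competent (pays 222), no bond → incompetent (pays 187).
Competent: bond gives 222 − 23 = 199; no bond gives 187 − 5 = 182. No deviation. ✓
Incompetent: no bond gives 187 − 4 = 183; bond gives 222 − 52 = 170. No deviation. ✓
Neither type gains from mimicking the other.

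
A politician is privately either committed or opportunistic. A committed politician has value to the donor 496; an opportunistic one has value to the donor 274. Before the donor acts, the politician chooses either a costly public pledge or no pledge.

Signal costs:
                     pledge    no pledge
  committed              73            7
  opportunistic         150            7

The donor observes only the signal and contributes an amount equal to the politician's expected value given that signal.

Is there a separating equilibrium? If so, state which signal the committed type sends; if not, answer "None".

Try committed → pledge, opportunistic → no pledge:
  Under separation the donor infers type exactly: pledge → committed (pays 496), no pledge → opportunistic (pays 274).
  Committed: pledge gives 496 − 73 = 423; no pledge gives 274 − 7 = 267. No deviation. ✓
  Opportunistic: no pledge gives 274 − 7 = 267; pledge gives 496 − 150 = 346. Would deviate. ✗
Try committed → no pledge, opportunistic → pledge:
  Under separation the donor infers type exactly: no pledge → committed (pays 496), pledge → opportunistic (pays 274).
  Committed: no pledge gives 496 − 7 = 489; pledge gives 274 − 73 = 201. No deviation. ✓
  Opportunistic: pledge gives 274 − 150 = 124; no pledge gives 496 − 7 = 489. Would deviate. ✗
Neither assignment is incentive-compatible.

None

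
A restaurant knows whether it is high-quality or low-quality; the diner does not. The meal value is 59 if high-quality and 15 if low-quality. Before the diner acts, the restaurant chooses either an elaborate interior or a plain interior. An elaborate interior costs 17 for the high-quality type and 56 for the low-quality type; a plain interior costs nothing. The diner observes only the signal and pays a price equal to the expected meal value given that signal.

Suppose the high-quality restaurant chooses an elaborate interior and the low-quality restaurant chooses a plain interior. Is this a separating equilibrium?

Yes

If types separate, elaborate interior earns payment 59 and plain interior earns 15.
High-quality: elaborate interior gives 59 − 17 = 42; plain interior gives 15 − 0 = 15. No deviation. ✓
Low-quality: plain interior gives 15 − 0 = 15; elaborate interior gives 59 − 56 = 3. No deviation. ✓
Both incentive constraints hold.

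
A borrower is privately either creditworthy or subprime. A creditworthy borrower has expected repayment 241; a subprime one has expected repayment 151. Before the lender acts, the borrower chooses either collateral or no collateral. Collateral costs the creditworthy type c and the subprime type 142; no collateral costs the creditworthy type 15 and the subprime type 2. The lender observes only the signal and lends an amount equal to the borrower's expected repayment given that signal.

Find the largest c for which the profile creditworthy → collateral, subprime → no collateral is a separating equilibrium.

Under separation: collateral → creditworthy (pays 241); no collateral → subprime (pays 151).
Subprime: 151 − 2 = 149 ≥ 241 − 142 = 99. Holds regardless of c. ✓
Creditworthy: 241 − c ≥ 151 − 15, so c ≤ 241 − 136 = 105.

105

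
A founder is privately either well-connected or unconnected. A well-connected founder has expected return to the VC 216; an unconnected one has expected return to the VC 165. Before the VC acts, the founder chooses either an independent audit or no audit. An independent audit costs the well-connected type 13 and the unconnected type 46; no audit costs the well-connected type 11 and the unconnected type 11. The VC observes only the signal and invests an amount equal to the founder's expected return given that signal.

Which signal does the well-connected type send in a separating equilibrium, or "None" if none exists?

None

Try well-connected → audit, unconnected → no audit:
  If types separate, audit earns payment 216 and no audit earns 165.
  Well-connected: audit gives 216 − 13 = 203; no audit gives 165 − 11 = 154. No deviation. ✓
  Unconnected: no audit gives 165 − 11 = 154; audit gives 216 − 46 = 170. Would deviate. ✗
Try well-connected → no audit, unconnected → audit:
  If types separate, no audit earns payment 216 and audit earns 165.
  Well-connected: no audit gives 216 − 11 = 205; audit gives 165 − 13 = 152. No deviation. ✓
  Unconnected: audit gives 165 − 46 = 119; no audit gives 216 − 11 = 205. Would deviate. ✗
Neither assignment is incentive-compatible.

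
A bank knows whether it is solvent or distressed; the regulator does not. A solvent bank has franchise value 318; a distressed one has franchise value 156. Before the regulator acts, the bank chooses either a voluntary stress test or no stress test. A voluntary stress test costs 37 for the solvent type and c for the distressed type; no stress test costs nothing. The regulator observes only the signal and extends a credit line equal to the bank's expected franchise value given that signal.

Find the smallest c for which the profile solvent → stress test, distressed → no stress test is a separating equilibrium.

162

Under separation: stress test → solvent (pays 318); no stress test → distressed (pays 156).
Solvent: 318 − 37 = 281 ≥ 156 − 0 = 156. Holds regardless of c. ✓
Distressed: 156 − 0 ≥ 318 − c, so c ≥ 318 − 156 = 162.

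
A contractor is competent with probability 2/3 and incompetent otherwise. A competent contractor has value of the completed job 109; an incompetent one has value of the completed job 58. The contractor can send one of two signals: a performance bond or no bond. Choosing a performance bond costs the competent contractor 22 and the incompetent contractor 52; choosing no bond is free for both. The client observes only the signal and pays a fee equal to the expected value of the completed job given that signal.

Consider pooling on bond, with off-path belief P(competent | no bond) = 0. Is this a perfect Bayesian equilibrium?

At the pooled signal (bond) the client holds the prior 2/3 and pays 2/3·109 + 1/3·58 = 92. Off-path (no bond) belief 0 gives 0·109 + 1·58 = 58.
Competent: bond gives 92 − 22 = 70; no bond gives 58 − 0 = 58. Stays. ✓
Incompetent: bond gives 92 − 52 = 40; no bond gives 58 − 0 = 58. Deviates. ✗

No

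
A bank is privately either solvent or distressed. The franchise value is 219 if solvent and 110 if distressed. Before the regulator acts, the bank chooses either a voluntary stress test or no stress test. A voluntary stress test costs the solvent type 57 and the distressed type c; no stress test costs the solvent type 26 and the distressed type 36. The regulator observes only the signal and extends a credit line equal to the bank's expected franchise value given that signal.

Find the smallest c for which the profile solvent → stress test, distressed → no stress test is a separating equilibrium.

145

Under separation: stress test → solvent (pays 219); no stress test → distressed (pays 110).
Solvent: 219 − 57 = 162 ≥ 110 − 26 = 84. Holds regardless of c. ✓
Distressed: 110 − 36 ≥ 219 − c, so c ≥ 219 − 74 = 145.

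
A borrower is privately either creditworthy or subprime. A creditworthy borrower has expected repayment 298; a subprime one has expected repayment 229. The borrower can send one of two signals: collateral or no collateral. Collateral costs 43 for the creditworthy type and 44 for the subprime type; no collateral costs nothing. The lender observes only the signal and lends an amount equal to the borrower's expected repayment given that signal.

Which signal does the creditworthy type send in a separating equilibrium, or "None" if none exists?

None

Try creditworthy → collateral, subprime → no collateral:
  If types separate, collateral earns payment 298 and no collateral earns 229.
  Creditworthy: collateral gives 298 − 43 = 255; no collateral gives 229 − 0 = 229. No deviation. ✓
  Subprime: no collateral gives 229 − 0 = 229; collateral gives 298 − 44 = 254. Would deviate. ✗
Try creditworthy → no collateral, subprime → collateral:
  If types separate, no collateral earns payment 298 and collateral earns 229.
  Creditworthy: no collateral gives 298 − 0 = 298; collateral gives 229 − 43 = 186. No deviation. ✓
  Subprime: collateral gives 229 − 44 = 185; no collateral gives 298 − 0 = 298. Would deviate. ✗
Neither assignment is incentive-compatible.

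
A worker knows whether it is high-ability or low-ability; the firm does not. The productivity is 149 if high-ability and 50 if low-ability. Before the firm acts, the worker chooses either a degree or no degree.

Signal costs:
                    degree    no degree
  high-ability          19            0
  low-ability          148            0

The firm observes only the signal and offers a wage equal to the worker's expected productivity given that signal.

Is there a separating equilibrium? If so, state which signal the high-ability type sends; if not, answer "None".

degree

Try high-ability → degree, low-ability → no degree:
  If types separate, degree earns payment 149 and no degree earns 50.
  High-ability: degree gives 149 − 19 = 130; no degree gives 50 − 0 = 50. No deviation. ✓
  Low-ability: no degree gives 50 − 0 = 50; degree gives 149 − 148 = 1. No deviation. ✓
Both hold — the high-ability type sends degree.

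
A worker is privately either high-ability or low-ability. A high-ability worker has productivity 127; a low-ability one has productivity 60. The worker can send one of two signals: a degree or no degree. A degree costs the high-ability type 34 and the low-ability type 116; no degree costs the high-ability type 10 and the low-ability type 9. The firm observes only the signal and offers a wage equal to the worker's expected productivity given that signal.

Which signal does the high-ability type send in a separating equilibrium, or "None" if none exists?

degree

Try high-ability → degree, low-ability → no degree:
  If types separate, degree earns payment 127 and no degree earns 60.
  High-ability: degree gives 127 − 34 = 93; no degree gives 60 − 10 = 50. No deviation. ✓
  Low-ability: no degree gives 60 − 9 = 51; degree gives 127 − 116 = 11. No deviation. ✓
Both hold — the high-ability type sends degree.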